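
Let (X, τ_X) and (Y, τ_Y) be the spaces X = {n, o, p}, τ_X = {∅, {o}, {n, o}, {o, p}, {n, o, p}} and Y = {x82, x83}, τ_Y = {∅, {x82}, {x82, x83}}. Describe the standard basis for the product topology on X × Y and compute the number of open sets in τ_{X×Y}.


Basis B = {∅ × ∅, {o} × {x82}, {n, o} × {x82}, {o} × {x82, x83}, {o, p} × {x82}, {n, o, p} × {x82}, {n, o} × {x82, x83}, {o, p} × {x82, x83}, {n, o, p} × {x82, x83}}; |τ_{X×Y}| = 14.

Enumerate products U × V with U ∈ τ_X, V ∈ τ_Y (deduplicated):
  ∅ × ∅ = {} (∅)
  {o} × {x82} = {(o,x82)}
  {n, o} × {x82} = {(n,x82), (o,x82)}
  {o} × {x82, x83} = {(o,x82), (o,x83)}
  {o, p} × {x82} = {(o,x82), (p,x82)}
  {n, o, p} × {x82} = {(n,x82), (o,x82), (p,x82)}
  {n, o} × {x82, x83} = {(n,x82), (n,x83), (o,x82), (o,x83)}
  {o, p} × {x82, x83} = {(o,x82), (o,x83), (p,x82), (p,x83)}
  {n, o, p} × {x82, x83} = {(n,x82), (n,x83), (o,x82), (o,x83), (p,x82), (p,x83)}
These 9 distinct sets form the basis B.
Close under arbitrary unions to get τ_{X×Y}; counting gives |τ_{X×Y}| = 14.


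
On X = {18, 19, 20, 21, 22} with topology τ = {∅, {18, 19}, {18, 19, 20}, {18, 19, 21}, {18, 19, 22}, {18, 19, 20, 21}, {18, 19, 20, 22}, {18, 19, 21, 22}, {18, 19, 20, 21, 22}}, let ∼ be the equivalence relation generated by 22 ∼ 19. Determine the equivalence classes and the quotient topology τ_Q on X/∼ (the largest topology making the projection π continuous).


X/∼ = {[18], [19=22], [20], [21]}; |τ_Q| = 5.

Equivalence classes: [18], [19=22], [20], [21].
Quotient map π: X → X/∼ sends 18 ↦ [18], 19 ↦ [19=22], 20 ↦ [20], 21 ↦ [21], 22 ↦ [19=22].
For each subset V ⊆ X/∼, compute π^{-1}(V) ⊆ X and check whether π^{-1}(V) ∈ τ. V is open in τ_Q iff π^{-1}(V) ∈ τ.
  V = {}: π^{-1}(V) = ∅ ∈ τ ✓.
  V = {[18]}: π^{-1}(V) = {18} ∉ τ ✗.
  V = {[19=22]}: π^{-1}(V) = {19, 22} ∉ τ ✗.
  V = {[18], [19=22]}: π^{-1}(V) = {18, 19, 22} ∈ τ ✓.
  V = {[20]}: π^{-1}(V) = {20} ∉ τ ✗.
  V = {[18], [20]}: π^{-1}(V) = {18, 20} ∉ τ ✗.
  V = {[19=22], [20]}: π^{-1}(V) = {19, 20, 22} ∉ τ ✗.
  V = {[18], [19=22], [20]}: π^{-1}(V) = {18, 19, 20, 22} ∈ τ ✓.
  V = {[21]}: π^{-1}(V) = {21} ∉ τ ✗.
  V = {[18], [21]}: π^{-1}(V) = {18, 21} ∉ τ ✗.
  V = {[19=22], [21]}: π^{-1}(V) = {19, 21, 22} ∉ τ ✗.
  V = {[18], [19=22], [21]}: π^{-1}(V) = {18, 19, 21, 22} ∈ τ ✓.
  V = {[20], [21]}: π^{-1}(V) = {20, 21} ∉ τ ✗.
  V = {[18], [20], [21]}: π^{-1}(V) = {18, 20, 21} ∉ τ ✗.
  V = {[19=22], [20], [21]}: π^{-1}(V) = {19, 20, 21, 22} ∉ τ ✗.
  V = {[18], [19=22], [20], [21]}: π^{-1}(V) = {18, 19, 20, 21, 22} ∈ τ ✓.
Open sets in the quotient: τ_Q = {{}, {[18], [19=22]}, {[18], [19=22], [20]}, {[18], [19=22], [21]}, {[18], [19=22], [20], [21]}} (5 elements).


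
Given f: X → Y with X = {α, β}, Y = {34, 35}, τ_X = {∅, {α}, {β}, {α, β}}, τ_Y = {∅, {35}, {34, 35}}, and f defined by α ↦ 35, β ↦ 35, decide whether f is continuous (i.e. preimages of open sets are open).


f IS continuous.

Compute f^{-1}(U) for each U ∈ τ_Y:
  U = ∅: f^{-1}(U) = ∅ ∈ τ_X ✓.
  U = {35}: f^{-1}(U) = {α, β} ∈ τ_X ✓.
  U = {34, 35}: f^{-1}(U) = {α, β} ∈ τ_X ✓.
Every preimage lies in τ_X, so f IS continuous.


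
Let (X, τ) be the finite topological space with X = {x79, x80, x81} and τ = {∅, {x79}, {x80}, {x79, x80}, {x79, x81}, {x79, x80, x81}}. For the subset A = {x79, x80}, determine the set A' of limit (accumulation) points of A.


A' = {x81}

For each x ∈ X, list the open sets U ∈ τ with x ∈ U, then check whether U ∩ (A ∖ {x}) ≠ ∅ for every such U.
  x = x79: open {x79} ∋ x has {x79} ∩ (A ∖ {x79}) = ∅, so x is NOT a limit point.
  x = x80: open {x80} ∋ x has {x80} ∩ (A ∖ {x80}) = ∅, so x is NOT a limit point.
  x = x81: opens ∋ x are {x79, x81}, {x79, x80, x81}; each meets A ∖ {x81}, so x IS a limit point.
Collecting: A' = {x81}.


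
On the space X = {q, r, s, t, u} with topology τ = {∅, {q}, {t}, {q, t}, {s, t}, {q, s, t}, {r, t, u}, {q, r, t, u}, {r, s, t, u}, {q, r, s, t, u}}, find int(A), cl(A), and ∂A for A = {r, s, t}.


int(A) = {s, t}, cl(A) = {r, s, t, u}, ∂A = {r, u}.

Closed sets in (X, τ) are complements of opens:
  closed(X, τ) = {∅, {q}, {s}, {q, s}, {r, u}, {q, r, u}, {r, s, u}, {q, r, s, u}, {r, s, t, u}, {q, r, s, t, u}}.
int(A) = ⋃ {U ∈ τ : U ⊆ A}. Opens contained in A: ∅, {t}, {s, t}.
Taking the union of these: int(A) = {s, t}.
cl(A) = ⋂ {C closed : A ⊆ C}. Closed sets containing A: {r, s, t, u}, {q, r, s, t, u}.
Intersecting these: cl(A) = {r, s, t, u}.
∂A = cl(A) ∖ int(A) = {r, s, t, u} ∖ {s, t} = {r, u}.


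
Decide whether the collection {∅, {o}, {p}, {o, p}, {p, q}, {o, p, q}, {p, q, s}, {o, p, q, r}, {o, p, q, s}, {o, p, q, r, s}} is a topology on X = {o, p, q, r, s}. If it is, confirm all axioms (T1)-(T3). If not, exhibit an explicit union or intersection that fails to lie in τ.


τ IS a topology on X.

Axiom (T1): ∅ ∈ τ? Yes; X ∈ τ? Yes.
Axiom (T2/T3): check pairwise unions and intersections of members of τ.
All pairwise intersections and unions checked — each lies in τ. Therefore τ satisfies (T1), (T2), (T3): it IS a topology on X.


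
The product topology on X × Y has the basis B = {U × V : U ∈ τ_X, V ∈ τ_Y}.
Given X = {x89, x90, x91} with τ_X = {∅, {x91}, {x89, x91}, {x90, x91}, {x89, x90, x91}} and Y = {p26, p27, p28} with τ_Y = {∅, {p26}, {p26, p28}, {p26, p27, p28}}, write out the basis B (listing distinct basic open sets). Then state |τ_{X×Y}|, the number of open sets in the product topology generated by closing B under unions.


Basis B = {∅ × ∅, {x91} × {p26}, {x89, x91} × {p26}, {x90, x91} × {p26}, {x91} × {p26, p28}, {x89, x90, x91} × {p26}, {x91} × {p26, p27, p28}, {x89, x91} × {p26, p28}, {x90, x91} × {p26, p28}, {x89, x91} × {p26, p27, p28}, {x89, x90, x91} × {p26, p28}, {x90, x91} × {p26, p27, p28}, {x89, x90, x91} × {p26, p27, p28}}; |τ_{X×Y}| = 30.

Enumerate products U × V with U ∈ τ_X, V ∈ τ_Y (deduplicated):
  ∅ × ∅ = {} (∅)
  {x91} × {p26} = {(x91,p26)}
  {x89, x91} × {p26} = {(x89,p26), (x91,p26)}
  {x90, x91} × {p26} = {(x90,p26), (x91,p26)}
  {x91} × {p26, p28} = {(x91,p26), (x91,p28)}
  {x89, x90, x91} × {p26} = {(x89,p26), (x90,p26), (x91,p26)}
  {x91} × {p26, p27, p28} = {(x91,p26), (x91,p27), (x91,p28)}
  {x89, x91} × {p26, p28} = {(x89,p26), (x89,p28), (x91,p26), (x91,p28)}
  {x90, x91} × {p26, p28} = {(x90,p26), (x90,p28), (x91,p26), (x91,p28)}
  {x89, x91} × {p26, p27, p28} = {(x89,p26), (x89,p27), (x89,p28), (x91,p26), (x91,p27), (x91,p28)}
  {x89, x90, x91} × {p26, p28} = {(x89,p26), (x89,p28), (x90,p26), (x90,p28), (x91,p26), (x91,p28)}
  {x90, x91} × {p26, p27, p28} = {(x90,p26), (x90,p27), (x90,p28), (x91,p26), (x91,p27), (x91,p28)}
  {x89, x90, x91} × {p26, p27, p28} = {(x89,p26), (x89,p27), (x89,p28), (x90,p26), (x90,p27), (x90,p28), (x91,p26), (x91,p27), (x91,p28)}
These 13 distinct sets form the basis B.
Close under arbitrary unions to get τ_{X×Y}; counting gives |τ_{X×Y}| = 30.


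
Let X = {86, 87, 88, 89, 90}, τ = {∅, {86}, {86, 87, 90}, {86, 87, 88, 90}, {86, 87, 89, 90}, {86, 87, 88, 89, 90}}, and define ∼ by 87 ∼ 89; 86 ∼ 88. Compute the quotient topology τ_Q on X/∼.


X/∼ = {[86=88], [87=89], [90]}; |τ_Q| = 2.

Equivalence classes: [86=88], [87=89], [90].
Quotient map π: X → X/∼ sends 86 ↦ [86=88], 87 ↦ [87=89], 88 ↦ [86=88], 89 ↦ [87=89], 90 ↦ [90].
For each subset V ⊆ X/∼, compute π^{-1}(V) ⊆ X and check whether π^{-1}(V) ∈ τ. V is open in τ_Q iff π^{-1}(V) ∈ τ.
  V = {}: π^{-1}(V) = ∅ ∈ τ ✓.
  V = {[86=88]}: π^{-1}(V) = {86, 88} ∉ τ ✗.
  V = {[87=89]}: π^{-1}(V) = {87, 89} ∉ τ ✗.
  V = {[86=88], [87=89]}: π^{-1}(V) = {86, 87, 88, 89} ∉ τ ✗.
  V = {[90]}: π^{-1}(V) = {90} ∉ τ ✗.
  V = {[86=88], [90]}: π^{-1}(V) = {86, 88, 90} ∉ τ ✗.
  V = {[87=89], [90]}: π^{-1}(V) = {87, 89, 90} ∉ τ ✗.
  V = {[86=88], [87=89], [90]}: π^{-1}(V) = {86, 87, 88, 89, 90} ∈ τ ✓.
Open sets in the quotient: τ_Q = {{}, {[86=88], [87=89], [90]}} (2 elements).


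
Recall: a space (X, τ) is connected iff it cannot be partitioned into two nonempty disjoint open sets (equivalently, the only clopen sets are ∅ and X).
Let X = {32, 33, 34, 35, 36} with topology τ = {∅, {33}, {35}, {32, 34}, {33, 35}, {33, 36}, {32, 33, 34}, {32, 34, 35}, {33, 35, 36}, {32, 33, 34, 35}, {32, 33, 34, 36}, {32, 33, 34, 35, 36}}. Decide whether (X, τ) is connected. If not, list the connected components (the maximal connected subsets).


(X, τ) is disconnected; components = [{35}, {32, 34}, {33, 36}].

Find clopen sets (U ∈ τ with X ∖ U ∈ τ):
  U = ∅, X ∖ U = {32, 33, 34, 35, 36} — both open, so U is clopen.
  U = {35}, X ∖ U = {32, 33, 34, 36} — both open, so U is clopen.
  U = {32, 34}, X ∖ U = {33, 35, 36} — both open, so U is clopen.
  U = {33, 36}, X ∖ U = {32, 34, 35} — both open, so U is clopen.
  U = {32, 34, 35}, X ∖ U = {33, 36} — both open, so U is clopen.
  U = {33, 35, 36}, X ∖ U = {32, 34} — both open, so U is clopen.
  U = {32, 33, 34, 36}, X ∖ U = {35} — both open, so U is clopen.
  U = {32, 33, 34, 35, 36}, X ∖ U = ∅ — both open, so U is clopen.
Nontrivial clopen(s) exist: e.g. {32, 33, 34, 36}. So (X, τ) is disconnected.
Compute connected components by grouping points that agree on all clopens:
  component: {35}
  component: {32, 34}
  component: {33, 36}


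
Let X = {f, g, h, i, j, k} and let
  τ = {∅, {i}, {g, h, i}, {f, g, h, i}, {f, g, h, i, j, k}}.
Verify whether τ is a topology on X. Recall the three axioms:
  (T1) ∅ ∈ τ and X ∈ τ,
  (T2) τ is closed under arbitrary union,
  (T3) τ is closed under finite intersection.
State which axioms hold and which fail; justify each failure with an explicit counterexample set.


τ IS a topology on X.

Axiom (T1): ∅ ∈ τ? Yes; X ∈ τ? Yes.
Axiom (T2/T3): check pairwise unions and intersections of members of τ.
All pairwise intersections and unions checked — each lies in τ. Therefore τ satisfies (T1), (T2), (T3): it IS a topology on X.


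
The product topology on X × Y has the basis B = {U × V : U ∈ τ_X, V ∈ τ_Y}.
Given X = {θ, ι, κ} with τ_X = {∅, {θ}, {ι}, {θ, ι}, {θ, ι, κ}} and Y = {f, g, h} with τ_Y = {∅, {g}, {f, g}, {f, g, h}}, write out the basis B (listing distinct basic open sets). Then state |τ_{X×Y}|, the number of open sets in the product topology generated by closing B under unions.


Basis B = {∅ × ∅, {θ} × {g}, {ι} × {g}, {θ} × {f, g}, {θ, ι} × {g}, {ι} × {f, g}, {θ} × {f, g, h}, {θ, ι, κ} × {g}, {ι} × {f, g, h}, {θ, ι} × {f, g}, {θ, ι} × {f, g, h}, {θ, ι, κ} × {f, g}, {θ, ι, κ} × {f, g, h}}; |τ_{X×Y}| = 30.

Enumerate products U × V with U ∈ τ_X, V ∈ τ_Y (deduplicated):
  ∅ × ∅ = {} (∅)
  {θ} × {g} = {(θ,g)}
  {ι} × {g} = {(ι,g)}
  {θ} × {f, g} = {(θ,f), (θ,g)}
  {θ, ι} × {g} = {(θ,g), (ι,g)}
  {ι} × {f, g} = {(ι,f), (ι,g)}
  {θ} × {f, g, h} = {(θ,f), (θ,g), (θ,h)}
  {θ, ι, κ} × {g} = {(θ,g), (ι,g), (κ,g)}
  {ι} × {f, g, h} = {(ι,f), (ι,g), (ι,h)}
  {θ, ι} × {f, g} = {(θ,f), (θ,g), (ι,f), (ι,g)}
  {θ, ι} × {f, g, h} = {(θ,f), (θ,g), (θ,h), (ι,f), (ι,g), (ι,h)}
  {θ, ι, κ} × {f, g} = {(θ,f), (θ,g), (ι,f), (ι,g), (κ,f), (κ,g)}
  {θ, ι, κ} × {f, g, h} = {(θ,f), (θ,g), (θ,h), (ι,f), (ι,g), (ι,h), (κ,f), (κ,g), (κ,h)}
These 13 distinct sets form the basis B.
Close under arbitrary unions to get τ_{X×Y}; counting gives |τ_{X×Y}| = 30.


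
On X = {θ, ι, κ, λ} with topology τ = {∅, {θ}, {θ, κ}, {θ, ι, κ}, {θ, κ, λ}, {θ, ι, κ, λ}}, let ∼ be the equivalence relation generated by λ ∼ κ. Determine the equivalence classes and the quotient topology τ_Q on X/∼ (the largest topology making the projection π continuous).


X/∼ = {[θ], [ι], [κ=λ]}; |τ_Q| = 4.

Equivalence classes: [θ], [ι], [κ=λ].
Quotient map π: X → X/∼ sends θ ↦ [θ], ι ↦ [ι], κ ↦ [κ=λ], λ ↦ [κ=λ].
For each subset V ⊆ X/∼, compute π^{-1}(V) ⊆ X and check whether π^{-1}(V) ∈ τ. V is open in τ_Q iff π^{-1}(V) ∈ τ.
  V = {}: π^{-1}(V) = ∅ ∈ τ ✓.
  V = {[θ]}: π^{-1}(V) = {θ} ∈ τ ✓.
  V = {[ι]}: π^{-1}(V) = {ι} ∉ τ ✗.
  V = {[θ], [ι]}: π^{-1}(V) = {θ, ι} ∉ τ ✗.
  V = {[κ=λ]}: π^{-1}(V) = {κ, λ} ∉ τ ✗.
  V = {[θ], [κ=λ]}: π^{-1}(V) = {θ, κ, λ} ∈ τ ✓.
  V = {[ι], [κ=λ]}: π^{-1}(V) = {ι, κ, λ} ∉ τ ✗.
  V = {[θ], [ι], [κ=λ]}: π^{-1}(V) = {θ, ι, κ, λ} ∈ τ ✓.
Open sets in the quotient: τ_Q = {{}, {[θ]}, {[θ], [κ=λ]}, {[θ], [ι], [κ=λ]}} (4 elements).


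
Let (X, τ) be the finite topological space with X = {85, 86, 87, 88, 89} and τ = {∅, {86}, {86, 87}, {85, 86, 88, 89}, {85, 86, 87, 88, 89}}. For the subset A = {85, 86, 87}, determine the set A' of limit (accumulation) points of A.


A' = {85, 87, 88, 89}

For each x ∈ X, list the open sets U ∈ τ with x ∈ U, then check whether U ∩ (A ∖ {x}) ≠ ∅ for every such U.
  x = 85: opens ∋ x are {85, 86, 88, 89}, {85, 86, 87, 88, 89}; each meets A ∖ {85}, so x IS a limit point.
  x = 86: open {86} ∋ x has {86} ∩ (A ∖ {86}) = ∅, so x is NOT a limit point.
  x = 87: opens ∋ x are {86, 87}, {85, 86, 87, 88, 89}; each meets A ∖ {87}, so x IS a limit point.
  x = 88: opens ∋ x are {85, 86, 88, 89}, {85, 86, 87, 88, 89}; each meets A ∖ {88}, so x IS a limit point.
  x = 89: opens ∋ x are {85, 86, 88, 89}, {85, 86, 87, 88, 89}; each meets A ∖ {89}, so x IS a limit point.
Collecting: A' = {85, 87, 88, 89}.


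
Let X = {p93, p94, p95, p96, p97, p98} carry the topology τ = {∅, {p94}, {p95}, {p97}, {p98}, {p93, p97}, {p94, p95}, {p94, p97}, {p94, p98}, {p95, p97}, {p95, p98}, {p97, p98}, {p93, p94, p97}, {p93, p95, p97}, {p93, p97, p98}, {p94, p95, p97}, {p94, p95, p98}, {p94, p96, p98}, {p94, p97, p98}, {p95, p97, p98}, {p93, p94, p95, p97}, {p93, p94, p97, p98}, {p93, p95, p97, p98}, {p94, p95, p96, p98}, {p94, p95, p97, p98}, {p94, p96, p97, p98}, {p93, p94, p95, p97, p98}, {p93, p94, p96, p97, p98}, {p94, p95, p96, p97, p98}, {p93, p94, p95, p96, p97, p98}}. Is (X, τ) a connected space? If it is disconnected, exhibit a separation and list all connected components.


(X, τ) is disconnected; components = [{p95}, {p93, p97}, {p94, p96, p98}].

Find clopen sets (U ∈ τ with X ∖ U ∈ τ):
  U = ∅, X ∖ U = {p93, p94, p95, p96, p97, p98} — both open, so U is clopen.
  U = {p95}, X ∖ U = {p93, p94, p96, p97, p98} — both open, so U is clopen.
  U = {p93, p97}, X ∖ U = {p94, p95, p96, p98} — both open, so U is clopen.
  U = {p93, p95, p97}, X ∖ U = {p94, p96, p98} — both open, so U is clopen.
  U = {p94, p96, p98}, X ∖ U = {p93, p95, p97} — both open, so U is clopen.
  U = {p94, p95, p96, p98}, X ∖ U = {p93, p97} — both open, so U is clopen.
  U = {p93, p94, p96, p97, p98}, X ∖ U = {p95} — both open, so U is clopen.
  U = {p93, p94, p95, p96, p97, p98}, X ∖ U = ∅ — both open, so U is clopen.
Nontrivial clopen(s) exist: e.g. {p93, p97}. So (X, τ) is disconnected.
Compute connected components by grouping points that agree on all clopens:
  component: {p95}
  component: {p93, p97}
  component: {p94, p96, p98}


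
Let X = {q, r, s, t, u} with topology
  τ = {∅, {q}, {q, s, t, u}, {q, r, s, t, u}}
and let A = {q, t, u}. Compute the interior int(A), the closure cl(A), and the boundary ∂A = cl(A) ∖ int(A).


int(A) = {q}, cl(A) = {q, r, s, t, u}, ∂A = {r, s, t, u}.

Closed sets in (X, τ) are complements of opens:
  closed(X, τ) = {∅, {r}, {r, s, t, u}, {q, r, s, t, u}}.
int(A) = ⋃ {U ∈ τ : U ⊆ A}. Opens contained in A: ∅, {q}.
Taking the union of these: int(A) = {q}.
cl(A) = ⋂ {C closed : A ⊆ C}. Closed sets containing A: {q, r, s, t, u}.
Intersecting these: cl(A) = {q, r, s, t, u}.
∂A = cl(A) ∖ int(A) = {q, r, s, t, u} ∖ {q} = {r, s, t, u}.


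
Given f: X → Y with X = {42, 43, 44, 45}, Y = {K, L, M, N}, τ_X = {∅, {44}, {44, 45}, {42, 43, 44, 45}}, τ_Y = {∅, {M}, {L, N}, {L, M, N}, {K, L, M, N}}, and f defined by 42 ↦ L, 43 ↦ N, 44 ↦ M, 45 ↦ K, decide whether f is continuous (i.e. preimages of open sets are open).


f is NOT continuous.

Compute f^{-1}(U) for each U ∈ τ_Y:
  U = ∅: f^{-1}(U) = ∅ ∈ τ_X ✓.
  U = {M}: f^{-1}(U) = {44} ∈ τ_X ✓.
  U = {L, N}: f^{-1}(U) = {42, 43} ∉ τ_X ✗.
  U = {L, M, N}: f^{-1}(U) = {42, 43, 44} ∉ τ_X ✗.
  U = {K, L, M, N}: f^{-1}(U) = {42, 43, 44, 45} ∈ τ_X ✓.
Found U = {L, N} with f^{-1}(U) = {42, 43} not in τ_X. Therefore f is NOT continuous.


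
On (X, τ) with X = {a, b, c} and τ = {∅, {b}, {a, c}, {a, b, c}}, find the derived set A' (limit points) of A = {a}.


A' = {c}

For each x ∈ X, list the open sets U ∈ τ with x ∈ U, then check whether U ∩ (A ∖ {x}) ≠ ∅ for every such U.
  x = a: open {a, c} ∋ x has {a, c} ∩ (A ∖ {a}) = ∅, so x is NOT a limit point.
  x = b: open {b} ∋ x has {b} ∩ (A ∖ {b}) = ∅, so x is NOT a limit point.
  x = c: opens ∋ x are {a, c}, {a, b, c}; each meets A ∖ {c}, so x IS a limit point.
Collecting: A' = {c}.


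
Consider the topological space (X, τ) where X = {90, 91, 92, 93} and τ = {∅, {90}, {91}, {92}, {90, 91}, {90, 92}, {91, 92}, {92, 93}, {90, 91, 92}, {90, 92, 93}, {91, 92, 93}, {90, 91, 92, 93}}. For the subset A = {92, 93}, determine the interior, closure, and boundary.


int(A) = {92, 93}, cl(A) = {92, 93}, ∂A = ∅.

Closed sets in (X, τ) are complements of opens:
  closed(X, τ) = {∅, {90}, {91}, {93}, {90, 91}, {90, 93}, {91, 93}, {92, 93}, {90, 91, 93}, {90, 92, 93}, {91, 92, 93}, {90, 91, 92, 93}}.
int(A) = ⋃ {U ∈ τ : U ⊆ A}. Opens contained in A: ∅, {92}, {92, 93}.
Taking the union of these: int(A) = {92, 93}.
cl(A) = ⋂ {C closed : A ⊆ C}. Closed sets containing A: {92, 93}, {90, 92, 93}, {91, 92, 93}, {90, 91, 92, 93}.
Intersecting these: cl(A) = {92, 93}.
∂A = cl(A) ∖ int(A) = {92, 93} ∖ {92, 93} = ∅.


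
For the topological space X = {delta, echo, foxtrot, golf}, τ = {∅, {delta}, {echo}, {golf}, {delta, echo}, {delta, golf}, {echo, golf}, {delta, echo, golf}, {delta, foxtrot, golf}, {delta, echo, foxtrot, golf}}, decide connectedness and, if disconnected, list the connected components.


(X, τ) is disconnected; components = [{echo}, {delta, foxtrot, golf}].

Find clopen sets (U ∈ τ with X ∖ U ∈ τ):
  U = ∅, X ∖ U = {delta, echo, foxtrot, golf} — both open, so U is clopen.
  U = {echo}, X ∖ U = {delta, foxtrot, golf} — both open, so U is clopen.
  U = {delta, foxtrot, golf}, X ∖ U = {echo} — both open, so U is clopen.
  U = {delta, echo, foxtrot, golf}, X ∖ U = ∅ — both open, so U is clopen.
Nontrivial clopen(s) exist: e.g. {echo}. So (X, τ) is disconnected.
Compute connected components by grouping points that agree on all clopens:
  component: {echo}
  component: {delta, foxtrot, golf}


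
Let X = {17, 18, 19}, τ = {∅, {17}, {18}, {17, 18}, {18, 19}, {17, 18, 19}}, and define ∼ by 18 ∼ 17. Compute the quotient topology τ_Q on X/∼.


X/∼ = {[17=18], [19]}; |τ_Q| = 3.

Equivalence classes: [17=18], [19].
Quotient map π: X → X/∼ sends 17 ↦ [17=18], 18 ↦ [17=18], 19 ↦ [19].
For each subset V ⊆ X/∼, compute π^{-1}(V) ⊆ X and check whether π^{-1}(V) ∈ τ. V is open in τ_Q iff π^{-1}(V) ∈ τ.
  V = {}: π^{-1}(V) = ∅ ∈ τ ✓.
  V = {[17=18]}: π^{-1}(V) = {17, 18} ∈ τ ✓.
  V = {[19]}: π^{-1}(V) = {19} ∉ τ ✗.
  V = {[17=18], [19]}: π^{-1}(V) = {17, 18, 19} ∈ τ ✓.
Open sets in the quotient: τ_Q = {{}, {[17=18]}, {[17=18], [19]}} (3 elements).


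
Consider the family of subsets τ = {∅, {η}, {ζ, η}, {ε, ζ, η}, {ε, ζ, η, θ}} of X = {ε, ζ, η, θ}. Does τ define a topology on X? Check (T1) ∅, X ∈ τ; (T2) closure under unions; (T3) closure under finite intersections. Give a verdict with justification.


τ IS a topology on X.

Axiom (T1): ∅ ∈ τ? Yes; X ∈ τ? Yes.
Axiom (T2/T3): check pairwise unions and intersections of members of τ.
All pairwise intersections and unions checked — each lies in τ. Therefore τ satisfies (T1), (T2), (T3): it IS a topology on X.


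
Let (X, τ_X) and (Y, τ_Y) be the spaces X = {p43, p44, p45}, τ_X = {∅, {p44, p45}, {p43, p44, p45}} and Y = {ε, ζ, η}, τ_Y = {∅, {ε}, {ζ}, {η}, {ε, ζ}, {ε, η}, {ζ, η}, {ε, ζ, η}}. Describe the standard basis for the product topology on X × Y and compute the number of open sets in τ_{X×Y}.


Basis B = {∅ × ∅, {p44, p45} × {ε}, {p44, p45} × {ζ}, {p44, p45} × {η}, {p43, p44, p45} × {ε}, {p43, p44, p45} × {ζ}, {p43, p44, p45} × {η}, {p44, p45} × {ε, ζ}, {p44, p45} × {ε, η}, {p44, p45} × {ζ, η}, {p43, p44, p45} × {ε, ζ}, {p43, p44, p45} × {ε, η}, {p43, p44, p45} × {ζ, η}, {p44, p45} × {ε, ζ, η}, {p43, p44, p45} × {ε, ζ, η}}; |τ_{X×Y}| = 27.

Enumerate products U × V with U ∈ τ_X, V ∈ τ_Y (deduplicated):
  ∅ × ∅ = {} (∅)
  {p44, p45} × {ε} = {(p44,ε), (p45,ε)}
  {p44, p45} × {ζ} = {(p44,ζ), (p45,ζ)}
  {p44, p45} × {η} = {(p44,η), (p45,η)}
  {p43, p44, p45} × {ε} = {(p43,ε), (p44,ε), (p45,ε)}
  {p43, p44, p45} × {ζ} = {(p43,ζ), (p44,ζ), (p45,ζ)}
  {p43, p44, p45} × {η} = {(p43,η), (p44,η), (p45,η)}
  {p44, p45} × {ε, ζ} = {(p44,ε), (p44,ζ), (p45,ε), (p45,ζ)}
  {p44, p45} × {ε, η} = {(p44,ε), (p44,η), (p45,ε), (p45,η)}
  {p44, p45} × {ζ, η} = {(p44,ζ), (p44,η), (p45,ζ), (p45,η)}
  {p43, p44, p45} × {ε, ζ} = {(p43,ε), (p43,ζ), (p44,ε), (p44,ζ), (p45,ε), (p45,ζ)}
  {p43, p44, p45} × {ε, η} = {(p43,ε), (p43,η), (p44,ε), (p44,η), (p45,ε), (p45,η)}
  {p43, p44, p45} × {ζ, η} = {(p43,ζ), (p43,η), (p44,ζ), (p44,η), (p45,ζ), (p45,η)}
  {p44, p45} × {ε, ζ, η} = {(p44,ε), (p44,ζ), (p44,η), (p45,ε), (p45,ζ), (p45,η)}
  {p43, p44, p45} × {ε, ζ, η} = {(p43,ε), (p43,ζ), (p43,η), (p44,ε), (p44,ζ), (p44,η), (p45,ε), (p45,ζ), (p45,η)}
These 15 distinct sets form the basis B.
Close under arbitrary unions to get τ_{X×Y}; counting gives |τ_{X×Y}| = 27.


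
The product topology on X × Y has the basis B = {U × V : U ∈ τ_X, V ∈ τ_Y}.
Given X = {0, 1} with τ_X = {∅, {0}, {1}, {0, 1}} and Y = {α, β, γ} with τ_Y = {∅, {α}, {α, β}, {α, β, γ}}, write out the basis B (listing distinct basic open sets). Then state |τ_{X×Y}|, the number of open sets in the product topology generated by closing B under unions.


Basis B = {∅ × ∅, {0} × {α}, {1} × {α}, {0} × {α, β}, {0, 1} × {α}, {1} × {α, β}, {0} × {α, β, γ}, {1} × {α, β, γ}, {0, 1} × {α, β}, {0, 1} × {α, β, γ}}; |τ_{X×Y}| = 16.

Enumerate products U × V with U ∈ τ_X, V ∈ τ_Y (deduplicated):
  ∅ × ∅ = {} (∅)
  {0} × {α} = {(0,α)}
  {1} × {α} = {(1,α)}
  {0} × {α, β} = {(0,α), (0,β)}
  {0, 1} × {α} = {(0,α), (1,α)}
  {1} × {α, β} = {(1,α), (1,β)}
  {0} × {α, β, γ} = {(0,α), (0,β), (0,γ)}
  {1} × {α, β, γ} = {(1,α), (1,β), (1,γ)}
  {0, 1} × {α, β} = {(0,α), (0,β), (1,α), (1,β)}
  {0, 1} × {α, β, γ} = {(0,α), (0,β), (0,γ), (1,α), (1,β), (1,γ)}
These 10 distinct sets form the basis B.
Close under arbitrary unions to get τ_{X×Y}; counting gives |τ_{X×Y}| = 16.


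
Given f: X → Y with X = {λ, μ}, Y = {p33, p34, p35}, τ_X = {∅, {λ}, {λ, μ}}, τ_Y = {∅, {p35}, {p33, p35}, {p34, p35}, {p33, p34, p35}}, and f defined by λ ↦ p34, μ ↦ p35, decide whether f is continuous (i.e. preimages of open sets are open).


f is NOT continuous.

Compute f^{-1}(U) for each U ∈ τ_Y:
  U = ∅: f^{-1}(U) = ∅ ∈ τ_X ✓.
  U = {p35}: f^{-1}(U) = {μ} ∉ τ_X ✗.
  U = {p33, p35}: f^{-1}(U) = {μ} ∉ τ_X ✗.
  U = {p34, p35}: f^{-1}(U) = {λ, μ} ∈ τ_X ✓.
  U = {p33, p34, p35}: f^{-1}(U) = {λ, μ} ∈ τ_X ✓.
Found U = {p35} with f^{-1}(U) = {μ} not in τ_X. Therefore f is NOT continuous.


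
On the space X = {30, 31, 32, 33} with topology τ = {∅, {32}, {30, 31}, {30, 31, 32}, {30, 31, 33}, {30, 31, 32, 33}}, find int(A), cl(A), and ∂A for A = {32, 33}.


int(A) = {32}, cl(A) = {32, 33}, ∂A = {33}.

Closed sets in (X, τ) are complements of opens:
  closed(X, τ) = {∅, {32}, {33}, {32, 33}, {30, 31, 33}, {30, 31, 32, 33}}.
int(A) = ⋃ {U ∈ τ : U ⊆ A}. Opens contained in A: ∅, {32}.
Taking the union of these: int(A) = {32}.
cl(A) = ⋂ {C closed : A ⊆ C}. Closed sets containing A: {32, 33}, {30, 31, 32, 33}.
Intersecting these: cl(A) = {32, 33}.
∂A = cl(A) ∖ int(A) = {32, 33} ∖ {32} = {33}.


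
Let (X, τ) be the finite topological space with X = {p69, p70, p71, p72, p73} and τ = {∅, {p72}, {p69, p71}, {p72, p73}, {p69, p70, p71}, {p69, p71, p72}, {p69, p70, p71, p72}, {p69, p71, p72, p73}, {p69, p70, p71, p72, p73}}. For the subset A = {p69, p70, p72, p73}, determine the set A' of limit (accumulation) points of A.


A' = {p70, p71, p73}

For each x ∈ X, list the open sets U ∈ τ with x ∈ U, then check whether U ∩ (A ∖ {x}) ≠ ∅ for every such U.
  x = p69: open {p69, p71} ∋ x has {p69, p71} ∩ (A ∖ {p69}) = ∅, so x is NOT a limit point.
  x = p70: opens ∋ x are {p69, p70, p71}, {p69, p70, p71, p72}, {p69, p70, p71, p72, p73}; each meets A ∖ {p70}, so x IS a limit point.
  x = p71: opens ∋ x are {p69, p71}, {p69, p70, p71}, {p69, p71, p72}, {p69, p70, p71, p72}, {p69, p71, p72, p73}, {p69, p70, p71, p72, p73}; each meets A ∖ {p71}, so x IS a limit point.
  x = p72: open {p72} ∋ x has {p72} ∩ (A ∖ {p72}) = ∅, so x is NOT a limit point.
  x = p73: opens ∋ x are {p72, p73}, {p69, p71, p72, p73}, {p69, p70, p71, p72, p73}; each meets A ∖ {p73}, so x IS a limit point.
Collecting: A' = {p70, p71, p73}.


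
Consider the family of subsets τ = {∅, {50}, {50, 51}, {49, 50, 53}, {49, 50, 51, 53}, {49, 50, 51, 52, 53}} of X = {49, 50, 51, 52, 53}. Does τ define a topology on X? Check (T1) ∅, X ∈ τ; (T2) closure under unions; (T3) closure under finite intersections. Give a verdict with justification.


τ IS a topology on X.

Axiom (T1): ∅ ∈ τ? Yes; X ∈ τ? Yes.
Axiom (T2/T3): check pairwise unions and intersections of members of τ.
All pairwise intersections and unions checked — each lies in τ. Therefore τ satisfies (T1), (T2), (T3): it IS a topology on X.


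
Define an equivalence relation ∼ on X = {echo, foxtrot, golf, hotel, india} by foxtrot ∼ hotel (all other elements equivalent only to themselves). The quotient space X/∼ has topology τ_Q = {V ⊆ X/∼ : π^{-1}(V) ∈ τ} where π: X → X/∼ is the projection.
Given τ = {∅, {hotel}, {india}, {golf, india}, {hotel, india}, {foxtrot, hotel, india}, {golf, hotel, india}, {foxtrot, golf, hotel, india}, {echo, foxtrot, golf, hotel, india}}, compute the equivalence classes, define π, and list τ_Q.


X/∼ = {[echo], [foxtrot=hotel], [golf], [india]}; |τ_Q| = 6.

Equivalence classes: [echo], [foxtrot=hotel], [golf], [india].
Quotient map π: X → X/∼ sends echo ↦ [echo], foxtrot ↦ [foxtrot=hotel], golf ↦ [golf], hotel ↦ [foxtrot=hotel], india ↦ [india].
For each subset V ⊆ X/∼, compute π^{-1}(V) ⊆ X and check whether π^{-1}(V) ∈ τ. V is open in τ_Q iff π^{-1}(V) ∈ τ.
  V = {}: π^{-1}(V) = ∅ ∈ τ ✓.
  V = {[echo]}: π^{-1}(V) = {echo} ∉ τ ✗.
  V = {[foxtrot=hotel]}: π^{-1}(V) = {foxtrot, hotel} ∉ τ ✗.
  V = {[echo], [foxtrot=hotel]}: π^{-1}(V) = {echo, foxtrot, hotel} ∉ τ ✗.
  V = {[golf]}: π^{-1}(V) = {golf} ∉ τ ✗.
  V = {[echo], [golf]}: π^{-1}(V) = {echo, golf} ∉ τ ✗.
  V = {[foxtrot=hotel], [golf]}: π^{-1}(V) = {foxtrot, golf, hotel} ∉ τ ✗.
  V = {[echo], [foxtrot=hotel], [golf]}: π^{-1}(V) = {echo, foxtrot, golf, hotel} ∉ τ ✗.
  V = {[india]}: π^{-1}(V) = {india} ∈ τ ✓.
  V = {[echo], [india]}: π^{-1}(V) = {echo, india} ∉ τ ✗.
  V = {[foxtrot=hotel], [india]}: π^{-1}(V) = {foxtrot, hotel, india} ∈ τ ✓.
  V = {[echo], [foxtrot=hotel], [india]}: π^{-1}(V) = {echo, foxtrot, hotel, india} ∉ τ ✗.
  V = {[golf], [india]}: π^{-1}(V) = {golf, india} ∈ τ ✓.
  V = {[echo], [golf], [india]}: π^{-1}(V) = {echo, golf, india} ∉ τ ✗.
  V = {[foxtrot=hotel], [golf], [india]}: π^{-1}(V) = {foxtrot, golf, hotel, india} ∈ τ ✓.
  V = {[echo], [foxtrot=hotel], [golf], [india]}: π^{-1}(V) = {echo, foxtrot, golf, hotel, india} ∈ τ ✓.
Open sets in the quotient: τ_Q = {{}, {[india]}, {[foxtrot=hotel], [india]}, {[golf], [india]}, {[foxtrot=hotel], [golf], [india]}, {[echo], [foxtrot=hotel], [golf], [india]}} (6 elements).


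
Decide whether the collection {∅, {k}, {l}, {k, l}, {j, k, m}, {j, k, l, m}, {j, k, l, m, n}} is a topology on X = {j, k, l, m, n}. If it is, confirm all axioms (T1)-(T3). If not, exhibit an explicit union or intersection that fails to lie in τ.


τ IS a topology on X.

Axiom (T1): ∅ ∈ τ? Yes; X ∈ τ? Yes.
Axiom (T2/T3): check pairwise unions and intersections of members of τ.
All pairwise intersections and unions checked — each lies in τ. Therefore τ satisfies (T1), (T2), (T3): it IS a topology on X.


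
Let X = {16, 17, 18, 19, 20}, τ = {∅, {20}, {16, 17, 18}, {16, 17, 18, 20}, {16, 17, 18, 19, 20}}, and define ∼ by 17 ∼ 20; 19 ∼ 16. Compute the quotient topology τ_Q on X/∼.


X/∼ = {[16=19], [17=20], [18]}; |τ_Q| = 2.

Equivalence classes: [16=19], [17=20], [18].
Quotient map π: X → X/∼ sends 16 ↦ [16=19], 17 ↦ [17=20], 18 ↦ [18], 19 ↦ [16=19], 20 ↦ [17=20].
For each subset V ⊆ X/∼, compute π^{-1}(V) ⊆ X and check whether π^{-1}(V) ∈ τ. V is open in τ_Q iff π^{-1}(V) ∈ τ.
  V = {}: π^{-1}(V) = ∅ ∈ τ ✓.
  V = {[16=19]}: π^{-1}(V) = {16, 19} ∉ τ ✗.
  V = {[17=20]}: π^{-1}(V) = {17, 20} ∉ τ ✗.
  V = {[16=19], [17=20]}: π^{-1}(V) = {16, 17, 19, 20} ∉ τ ✗.
  V = {[18]}: π^{-1}(V) = {18} ∉ τ ✗.
  V = {[16=19], [18]}: π^{-1}(V) = {16, 18, 19} ∉ τ ✗.
  V = {[17=20], [18]}: π^{-1}(V) = {17, 18, 20} ∉ τ ✗.
  V = {[16=19], [17=20], [18]}: π^{-1}(V) = {16, 17, 18, 19, 20} ∈ τ ✓.
Open sets in the quotient: τ_Q = {{}, {[16=19], [17=20], [18]}} (2 elements).


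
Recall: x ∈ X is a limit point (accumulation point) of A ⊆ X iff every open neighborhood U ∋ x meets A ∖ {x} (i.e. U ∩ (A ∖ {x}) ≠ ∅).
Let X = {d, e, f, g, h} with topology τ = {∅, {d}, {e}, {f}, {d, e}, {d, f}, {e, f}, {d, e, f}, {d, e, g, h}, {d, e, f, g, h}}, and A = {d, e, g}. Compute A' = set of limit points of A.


A' = {g, h}

For each x ∈ X, list the open sets U ∈ τ with x ∈ U, then check whether U ∩ (A ∖ {x}) ≠ ∅ for every such U.
  x = d: open {d} ∋ x has {d} ∩ (A ∖ {d}) = ∅, so x is NOT a limit point.
  x = e: open {e} ∋ x has {e} ∩ (A ∖ {e}) = ∅, so x is NOT a limit point.
  x = f: open {f} ∋ x has {f} ∩ (A ∖ {f}) = ∅, so x is NOT a limit point.
  x = g: opens ∋ x are {d, e, g, h}, {d, e, f, g, h}; each meets A ∖ {g}, so x IS a limit point.
  x = h: opens ∋ x are {d, e, g, h}, {d, e, f, g, h}; each meets A ∖ {h}, so x IS a limit point.
Collecting: A' = {g, h}.


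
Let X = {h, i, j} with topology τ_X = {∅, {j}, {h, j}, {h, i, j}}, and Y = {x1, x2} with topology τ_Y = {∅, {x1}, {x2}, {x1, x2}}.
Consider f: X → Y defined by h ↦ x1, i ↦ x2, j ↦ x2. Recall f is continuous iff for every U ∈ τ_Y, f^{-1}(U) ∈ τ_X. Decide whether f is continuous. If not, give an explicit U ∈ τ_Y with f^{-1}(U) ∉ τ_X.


f is NOT continuous.

Compute f^{-1}(U) for each U ∈ τ_Y:
  U = ∅: f^{-1}(U) = ∅ ∈ τ_X ✓.
  U = {x1}: f^{-1}(U) = {h} ∉ τ_X ✗.
  U = {x2}: f^{-1}(U) = {i, j} ∉ τ_X ✗.
  U = {x1, x2}: f^{-1}(U) = {h, i, j} ∈ τ_X ✓.
Found U = {x1} with f^{-1}(U) = {h} not in τ_X. Therefore f is NOT continuous.


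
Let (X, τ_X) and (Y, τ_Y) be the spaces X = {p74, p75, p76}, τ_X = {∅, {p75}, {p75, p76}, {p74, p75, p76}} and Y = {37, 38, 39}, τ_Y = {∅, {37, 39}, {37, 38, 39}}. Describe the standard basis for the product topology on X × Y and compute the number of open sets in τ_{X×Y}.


Basis B = {∅ × ∅, {p75} × {37, 39}, {p75} × {37, 38, 39}, {p75, p76} × {37, 39}, {p74, p75, p76} × {37, 39}, {p75, p76} × {37, 38, 39}, {p74, p75, p76} × {37, 38, 39}}; |τ_{X×Y}| = 10.

Enumerate products U × V with U ∈ τ_X, V ∈ τ_Y (deduplicated):
  ∅ × ∅ = {} (∅)
  {p75} × {37, 39} = {(p75,37), (p75,39)}
  {p75} × {37, 38, 39} = {(p75,37), (p75,38), (p75,39)}
  {p75, p76} × {37, 39} = {(p75,37), (p75,39), (p76,37), (p76,39)}
  {p74, p75, p76} × {37, 39} = {(p74,37), (p74,39), (p75,37), (p75,39), (p76,37), (p76,39)}
  {p75, p76} × {37, 38, 39} = {(p75,37), (p75,38), (p75,39), (p76,37), (p76,38), (p76,39)}
  {p74, p75, p76} × {37, 38, 39} = {(p74,37), (p74,38), (p74,39), (p75,37), (p75,38), (p75,39), (p76,37), (p76,38), (p76,39)}
These 7 distinct sets form the basis B.
Close under arbitrary unions to get τ_{X×Y}; counting gives |τ_{X×Y}| = 10.


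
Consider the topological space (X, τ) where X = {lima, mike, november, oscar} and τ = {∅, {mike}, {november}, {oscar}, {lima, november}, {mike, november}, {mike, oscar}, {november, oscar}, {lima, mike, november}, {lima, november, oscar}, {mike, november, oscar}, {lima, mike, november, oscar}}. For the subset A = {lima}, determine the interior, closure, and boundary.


int(A) = ∅, cl(A) = {lima}, ∂A = {lima}.

Closed sets in (X, τ) are complements of opens:
  closed(X, τ) = {∅, {lima}, {mike}, {oscar}, {lima, mike}, {lima, november}, {lima, oscar}, {mike, oscar}, {lima, mike, november}, {lima, mike, oscar}, {lima, november, oscar}, {lima, mike, november, oscar}}.
int(A) = ⋃ {U ∈ τ : U ⊆ A}. Opens contained in A: ∅.
Taking the union of these: int(A) = ∅.
cl(A) = ⋂ {C closed : A ⊆ C}. Closed sets containing A: {lima}, {lima, mike}, {lima, november}, {lima, oscar}, {lima, mike, november}, {lima, mike, oscar}, {lima, november, oscar}, {lima, mike, november, oscar}.
Intersecting these: cl(A) = {lima}.
∂A = cl(A) ∖ int(A) = {lima} ∖ ∅ = {lima}.


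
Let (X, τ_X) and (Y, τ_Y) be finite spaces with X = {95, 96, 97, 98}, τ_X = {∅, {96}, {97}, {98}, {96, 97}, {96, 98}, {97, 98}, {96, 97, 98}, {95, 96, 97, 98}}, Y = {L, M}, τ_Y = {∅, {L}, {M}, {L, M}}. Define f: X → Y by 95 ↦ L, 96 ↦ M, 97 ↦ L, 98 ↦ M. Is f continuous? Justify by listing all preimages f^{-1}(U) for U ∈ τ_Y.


f is NOT continuous.

Compute f^{-1}(U) for each U ∈ τ_Y:
  U = ∅: f^{-1}(U) = ∅ ∈ τ_X ✓.
  U = {L}: f^{-1}(U) = {95, 97} ∉ τ_X ✗.
  U = {M}: f^{-1}(U) = {96, 98} ∈ τ_X ✓.
  U = {L, M}: f^{-1}(U) = {95, 96, 97, 98} ∈ τ_X ✓.
Found U = {L} with f^{-1}(U) = {95, 97} not in τ_X. Therefore f is NOT continuous.


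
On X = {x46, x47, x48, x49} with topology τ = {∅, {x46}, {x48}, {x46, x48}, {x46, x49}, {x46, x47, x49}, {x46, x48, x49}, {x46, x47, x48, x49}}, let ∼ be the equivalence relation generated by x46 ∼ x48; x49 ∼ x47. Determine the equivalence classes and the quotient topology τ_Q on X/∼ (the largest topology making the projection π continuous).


X/∼ = {[x46=x48], [x47=x49]}; |τ_Q| = 3.

Equivalence classes: [x46=x48], [x47=x49].
Quotient map π: X → X/∼ sends x46 ↦ [x46=x48], x47 ↦ [x47=x49], x48 ↦ [x46=x48], x49 ↦ [x47=x49].
For each subset V ⊆ X/∼, compute π^{-1}(V) ⊆ X and check whether π^{-1}(V) ∈ τ. V is open in τ_Q iff π^{-1}(V) ∈ τ.
  V = {}: π^{-1}(V) = ∅ ∈ τ ✓.
  V = {[x46=x48]}: π^{-1}(V) = {x46, x48} ∈ τ ✓.
  V = {[x47=x49]}: π^{-1}(V) = {x47, x49} ∉ τ ✗.
  V = {[x46=x48], [x47=x49]}: π^{-1}(V) = {x46, x47, x48, x49} ∈ τ ✓.
Open sets in the quotient: τ_Q = {{}, {[x46=x48]}, {[x46=x48], [x47=x49]}} (3 elements).


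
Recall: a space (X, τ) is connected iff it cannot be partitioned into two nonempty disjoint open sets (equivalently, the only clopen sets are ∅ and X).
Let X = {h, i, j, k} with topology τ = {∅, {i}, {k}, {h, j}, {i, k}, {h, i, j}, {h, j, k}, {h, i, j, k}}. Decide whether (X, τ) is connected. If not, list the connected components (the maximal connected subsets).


(X, τ) is disconnected; components = [{i}, {k}, {h, j}].

Find clopen sets (U ∈ τ with X ∖ U ∈ τ):
  U = ∅, X ∖ U = {h, i, j, k} — both open, so U is clopen.
  U = {i}, X ∖ U = {h, j, k} — both open, so U is clopen.
  U = {k}, X ∖ U = {h, i, j} — both open, so U is clopen.
  U = {h, j}, X ∖ U = {i, k} — both open, so U is clopen.
  U = {i, k}, X ∖ U = {h, j} — both open, so U is clopen.
  U = {h, i, j}, X ∖ U = {k} — both open, so U is clopen.
  U = {h, j, k}, X ∖ U = {i} — both open, so U is clopen.
  U = {h, i, j, k}, X ∖ U = ∅ — both open, so U is clopen.
Nontrivial clopen(s) exist: e.g. {h, i, j}. So (X, τ) is disconnected.
Compute connected components by grouping points that agree on all clopens:
  component: {i}
  component: {k}
  component: {h, j}


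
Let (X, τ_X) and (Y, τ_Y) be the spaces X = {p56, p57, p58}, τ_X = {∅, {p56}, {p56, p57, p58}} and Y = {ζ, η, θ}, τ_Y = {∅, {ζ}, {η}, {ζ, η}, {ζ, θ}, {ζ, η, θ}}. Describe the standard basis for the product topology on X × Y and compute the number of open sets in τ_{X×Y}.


Basis B = {∅ × ∅, {p56} × {ζ}, {p56} × {η}, {p56} × {ζ, η}, {p56} × {ζ, θ}, {p56} × {ζ, η, θ}, {p56, p57, p58} × {ζ}, {p56, p57, p58} × {η}, {p56, p57, p58} × {ζ, η}, {p56, p57, p58} × {ζ, θ}, {p56, p57, p58} × {ζ, η, θ}}; |τ_{X×Y}| = 18.

Enumerate products U × V with U ∈ τ_X, V ∈ τ_Y (deduplicated):
  ∅ × ∅ = {} (∅)
  {p56} × {ζ} = {(p56,ζ)}
  {p56} × {η} = {(p56,η)}
  {p56} × {ζ, η} = {(p56,ζ), (p56,η)}
  {p56} × {ζ, θ} = {(p56,ζ), (p56,θ)}
  {p56} × {ζ, η, θ} = {(p56,ζ), (p56,η), (p56,θ)}
  {p56, p57, p58} × {ζ} = {(p56,ζ), (p57,ζ), (p58,ζ)}
  {p56, p57, p58} × {η} = {(p56,η), (p57,η), (p58,η)}
  {p56, p57, p58} × {ζ, η} = {(p56,ζ), (p56,η), (p57,ζ), (p57,η), (p58,ζ), (p58,η)}
  {p56, p57, p58} × {ζ, θ} = {(p56,ζ), (p56,θ), (p57,ζ), (p57,θ), (p58,ζ), (p58,θ)}
  {p56, p57, p58} × {ζ, η, θ} = {(p56,ζ), (p56,η), (p56,θ), (p57,ζ), (p57,η), (p57,θ), (p58,ζ), (p58,η), (p58,θ)}
These 11 distinct sets form the basis B.
Close under arbitrary unions to get τ_{X×Y}; counting gives |τ_{X×Y}| = 18.


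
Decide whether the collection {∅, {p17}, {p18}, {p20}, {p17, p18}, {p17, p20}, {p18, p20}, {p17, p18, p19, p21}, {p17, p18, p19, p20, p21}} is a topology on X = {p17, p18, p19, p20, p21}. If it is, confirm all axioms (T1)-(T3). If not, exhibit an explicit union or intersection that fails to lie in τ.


τ is NOT a topology on X.

Axiom (T1): ∅ ∈ τ? Yes; X ∈ τ? Yes.
Axiom (T2/T3): check pairwise unions and intersections of members of τ.
Counterexample for (T2): {p17} ∪ {p18, p20} = {p17, p18, p20} ∉ τ. Therefore τ is NOT a topology.


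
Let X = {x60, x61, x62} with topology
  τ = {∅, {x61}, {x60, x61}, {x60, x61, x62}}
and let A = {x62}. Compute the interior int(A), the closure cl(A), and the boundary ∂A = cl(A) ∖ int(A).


int(A) = ∅, cl(A) = {x62}, ∂A = {x62}.

Closed sets in (X, τ) are complements of opens:
  closed(X, τ) = {∅, {x62}, {x60, x62}, {x60, x61, x62}}.
int(A) = ⋃ {U ∈ τ : U ⊆ A}. Opens contained in A: ∅.
Taking the union of these: int(A) = ∅.
cl(A) = ⋂ {C closed : A ⊆ C}. Closed sets containing A: {x62}, {x60, x62}, {x60, x61, x62}.
Intersecting these: cl(A) = {x62}.
∂A = cl(A) ∖ int(A) = {x62} ∖ ∅ = {x62}.


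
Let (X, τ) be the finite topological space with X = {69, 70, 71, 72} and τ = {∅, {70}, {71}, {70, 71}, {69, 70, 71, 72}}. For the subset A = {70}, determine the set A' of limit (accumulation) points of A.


A' = {69, 72}

For each x ∈ X, list the open sets U ∈ τ with x ∈ U, then check whether U ∩ (A ∖ {x}) ≠ ∅ for every such U.
  x = 69: opens ∋ x are {69, 70, 71, 72}; each meets A ∖ {69}, so x IS a limit point.
  x = 70: open {70} ∋ x has {70} ∩ (A ∖ {70}) = ∅, so x is NOT a limit point.
  x = 71: open {71} ∋ x has {71} ∩ (A ∖ {71}) = ∅, so x is NOT a limit point.
  x = 72: opens ∋ x are {69, 70, 71, 72}; each meets A ∖ {72}, so x IS a limit point.
Collecting: A' = {69, 72}.
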